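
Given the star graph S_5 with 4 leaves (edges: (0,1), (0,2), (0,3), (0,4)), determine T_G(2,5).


A star on 5 vertices is a tree with 4 edges.
T(x,y) = x^(4) for any tree.
T(2,5) = 2^4 = 16.

16


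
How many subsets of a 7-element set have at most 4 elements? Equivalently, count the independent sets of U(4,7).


Independent sets of U(4,7) are all subsets of size <= 4.
Count = C(7,0) + C(7,1) + C(7,2) + C(7,3) + C(7,4)
     = 1 + 7 + 21 + 35 + 35
     = 99.

99


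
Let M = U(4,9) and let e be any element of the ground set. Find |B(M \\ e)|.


Deleting e from U(4,9) gives U(4,8) since n > r.
Bases of U(4,8) = (8 choose 4) = 70.

70


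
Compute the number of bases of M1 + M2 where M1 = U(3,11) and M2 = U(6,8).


Bases of a direct sum M1 + M2: |B| = |B(M1)| * |B(M2)|.
|B(U(3,11))| = C(11,3) = 165.
|B(U(6,8))| = C(8,6) = 28.
Total bases = 165 * 28 = 4620.

4620


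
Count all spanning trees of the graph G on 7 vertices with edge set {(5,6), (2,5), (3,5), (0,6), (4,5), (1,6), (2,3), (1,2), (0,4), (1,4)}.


By Kirchhoff's matrix tree theorem, the number of spanning trees equals
the determinant of any cofactor of the Laplacian matrix L.
G has 7 vertices and 10 edges.
Computing the (6 x 6) cofactor determinant gives 96.

96


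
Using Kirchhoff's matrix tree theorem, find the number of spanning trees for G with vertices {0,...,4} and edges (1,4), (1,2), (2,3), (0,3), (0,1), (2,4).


By Kirchhoff's matrix tree theorem, the number of spanning trees equals
the determinant of any cofactor of the Laplacian matrix L.
G has 5 vertices and 6 edges.
Computing the (4 x 4) cofactor determinant gives 11.

11


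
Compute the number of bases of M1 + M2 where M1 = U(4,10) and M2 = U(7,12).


Bases of a direct sum M1 + M2: |B| = |B(M1)| * |B(M2)|.
|B(U(4,10))| = C(10,4) = 210.
|B(U(7,12))| = C(12,7) = 792.
Total bases = 210 * 792 = 166320.

166320


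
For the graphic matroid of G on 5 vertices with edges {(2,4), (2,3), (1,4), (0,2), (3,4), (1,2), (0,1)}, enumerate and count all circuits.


A circuit in a graphic matroid = edge set of a simple cycle.
G has 5 vertices and 7 edges.
Enumerating all minimal edge subsets forming cycles...
Total circuits found: 6.

6


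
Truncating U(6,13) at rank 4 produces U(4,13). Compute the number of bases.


Truncating U(6,13) to rank 4 gives U(4,13).
Bases of U(4,13) are all 4-element subsets of 13 elements.
Number of bases = C(13,4) = 13! / (4! * 9!) = 715.

715


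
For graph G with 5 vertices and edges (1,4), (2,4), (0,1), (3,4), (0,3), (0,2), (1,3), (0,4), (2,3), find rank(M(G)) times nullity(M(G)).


r(M) = |V| - c = 5 - 1 = 4.
nullity = |E| - r(M) = 9 - 4 = 5.
Product = 4 * 5 = 20.

20


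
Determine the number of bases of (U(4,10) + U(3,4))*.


(M1+M2)* = M1* + M2*.
M1* = U(6,10), bases: C(10,6) = 210.
M2* = U(1,4), bases: C(4,1) = 4.
|B(M*)| = 210 * 4 = 840.

840


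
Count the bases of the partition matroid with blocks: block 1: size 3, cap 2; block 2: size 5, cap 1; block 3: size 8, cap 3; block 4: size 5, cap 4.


A basis picks exactly ci elements from block i.
Number of bases = product of C(|Si|, ci).
= C(3,2) * C(5,1) * C(8,3) * C(5,4)
= 3 * 5 * 56 * 5
= 4200.

4200


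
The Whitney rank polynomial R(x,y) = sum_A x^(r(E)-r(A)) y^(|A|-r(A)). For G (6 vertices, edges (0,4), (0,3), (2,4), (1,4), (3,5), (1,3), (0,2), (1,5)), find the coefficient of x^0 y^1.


R(x,y) = sum over A in 2^E of x^(r(E)-r(A)) * y^(|A|-r(A)).
G has 6 vertices, 8 edges. r(E) = 5.
Enumerate all 2^8 = 256 subsets.
Count subsets with r(E)-r(A)=0 and |A|-r(A)=1: 25.

25


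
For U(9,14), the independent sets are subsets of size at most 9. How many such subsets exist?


Independent sets of U(9,14) are all subsets of size <= 9.
Count = (14 choose 0) + (14 choose 1) + (14 choose 2) + (14 choose 3) + (14 choose 4) + (14 choose 5) + (14 choose 6) + (14 choose 7) + (14 choose 8) + (14 choose 9)
     = 1 + 14 + 91 + 364 + 1001 + 2002 + 3003 + 3432 + 3003 + 2002
     = 14913.

14913


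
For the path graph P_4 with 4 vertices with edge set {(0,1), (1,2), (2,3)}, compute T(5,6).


A path on 4 vertices is a tree with 3 edges.
T(x,y) = x^(3) for any tree.
T(5,6) = 5^3 = 125.

125


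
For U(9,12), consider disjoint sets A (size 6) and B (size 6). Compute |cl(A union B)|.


|A union B| = 6 + 6 = 12 (disjoint).
In U(9,12), cl(S) = S if |S| < 9, else cl(S) = E.
Since 12 >= 9, cl(A union B) = E.
|cl(A union B)| = 12.

12


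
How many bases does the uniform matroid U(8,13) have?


Bases of U(8,13) are all 8-element subsets of the 13-element ground set.
Number of bases = C(13,8).
C(13,8) = 1287.

1287


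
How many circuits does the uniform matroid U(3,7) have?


In U(3,7), circuits are the (4)-element subsets.
Any set of 4 elements is dependent, and removing any one element gives
an independent set of size 3, so it is a minimal dependent set.
Number of circuits = C(7,4) = (7 * 6 * 5 * 4) / (1 * 2 * 3 * 4) = 35.

35


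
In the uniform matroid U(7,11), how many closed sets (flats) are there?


Flats of U(7,11): every subset of size < 7 is a flat, plus E itself.
Count = (11 choose 0) + (11 choose 1) + (11 choose 2) + (11 choose 3) + (11 choose 4) + (11 choose 5) + (11 choose 6) + 1
     = 1 + 11 + 55 + 165 + 330 + 462 + 462 + 1
     = 1487.

1487


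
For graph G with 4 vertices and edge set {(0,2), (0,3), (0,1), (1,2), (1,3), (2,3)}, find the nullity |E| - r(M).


Cycle rank (nullity) = |E| - r(M) = |E| - (|V| - c).
|E| = 6, |V| = 4, c = 1.
Nullity = 6 - (4 - 1) = 6 - 3 = 3.

3


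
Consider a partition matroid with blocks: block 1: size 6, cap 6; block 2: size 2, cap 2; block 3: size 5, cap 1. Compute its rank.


Rank of a partition matroid = sum of min(|Si|, ci) for each block.
= min(6,6) + min(2,2) + min(5,1)
= 6 + 2 + 1
= 9.

9


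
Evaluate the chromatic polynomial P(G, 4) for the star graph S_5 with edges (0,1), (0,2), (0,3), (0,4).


P(tree, k) = k * (k-1)^(4) for any tree on 5 vertices.
P(4) = 4 * 3^4 = 4 * 81 = 324.

324


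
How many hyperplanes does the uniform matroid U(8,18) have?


Hyperplanes of U(8,18) are flats of rank 7.
In a uniform matroid, these are exactly the (7)-element subsets.
Count = C(18,7) = 31824.

31824


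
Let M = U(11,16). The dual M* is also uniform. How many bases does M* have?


The dual of U(r,n) is U(n-r, n) = U(5,16).
Bases of U(5,16) are all (5)-element subsets.
|B(M*)| = (16 choose 5) = 4368.

4368


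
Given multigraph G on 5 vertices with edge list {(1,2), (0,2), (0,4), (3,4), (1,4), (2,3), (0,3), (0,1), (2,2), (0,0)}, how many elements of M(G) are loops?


In a graphic matroid, a loop is a self-loop edge (u,u) with rank 0.
Examining all 10 edges for self-loops...
Self-loops found: (2,2), (0,0)
Number of loops = 2.

2


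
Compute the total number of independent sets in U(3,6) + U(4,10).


For a direct sum, |I(M1+M2)| = |I(M1)| * |I(M2)|.
|I(U(3,6))| = sum C(6,k) for k=0..3 = 42.
|I(U(4,10))| = sum C(10,k) for k=0..4 = 386.
Total = 42 * 386 = 16212.

16212


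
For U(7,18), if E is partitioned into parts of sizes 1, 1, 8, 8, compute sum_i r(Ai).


r(Ai) = min(|Ai|, 7) for each part.
Sum = min(1,7) + min(1,7) + min(8,7) + min(8,7)
    = 1 + 1 + 7 + 7
    = 16.

16


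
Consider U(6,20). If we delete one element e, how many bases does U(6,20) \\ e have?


Deleting e from U(6,20) gives U(6,19) since n > r.
Bases of U(6,19) = C(19,6) = 27132.

27132


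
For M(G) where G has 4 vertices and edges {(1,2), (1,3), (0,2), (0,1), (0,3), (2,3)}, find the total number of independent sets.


An independent set in a graphic matroid is an acyclic edge subset.
G has 4 vertices and 6 edges.
Enumerate all 2^6 = 64 subsets, checking for acyclicity.
Total independent sets = 38.

38


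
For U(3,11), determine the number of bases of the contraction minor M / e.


Contracting e from U(3,11) gives U(2,10).
Bases of U(2,10) = C(10,2) = 10! / (2! * 8!) = 45.

45


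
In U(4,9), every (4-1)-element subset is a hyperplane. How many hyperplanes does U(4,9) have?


Hyperplanes of U(4,9) are flats of rank 3.
In a uniform matroid, these are exactly the (3)-element subsets.
Count = (9 choose 3) = 84.

84


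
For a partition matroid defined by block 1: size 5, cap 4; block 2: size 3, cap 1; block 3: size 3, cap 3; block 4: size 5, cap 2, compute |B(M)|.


A basis picks exactly ci elements from block i.
Number of bases = product of C(|Si|, ci).
= C(5,4) * C(3,1) * C(3,3) * C(5,2)
= 5 * 3 * 1 * 10
= 150.

150


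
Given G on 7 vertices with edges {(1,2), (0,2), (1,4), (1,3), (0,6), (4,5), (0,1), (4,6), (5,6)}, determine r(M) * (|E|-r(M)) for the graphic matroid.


r(M) = |V| - c = 7 - 1 = 6.
nullity = |E| - r(M) = 9 - 6 = 3.
Product = 6 * 3 = 18.

18


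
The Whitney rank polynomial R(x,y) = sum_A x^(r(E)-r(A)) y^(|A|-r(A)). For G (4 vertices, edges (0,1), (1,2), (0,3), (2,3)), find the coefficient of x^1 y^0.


R(x,y) = sum over A in 2^E of x^(r(E)-r(A)) * y^(|A|-r(A)).
G has 4 vertices, 4 edges. r(E) = 3.
Enumerate all 2^4 = 16 subsets.
Count subsets with r(E)-r(A)=1 and |A|-r(A)=0: 6.

6


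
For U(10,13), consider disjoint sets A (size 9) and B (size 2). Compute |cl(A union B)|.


|A union B| = 9 + 2 = 11 (disjoint).
In U(10,13), cl(S) = S if |S| < 10, else cl(S) = E.
Since 11 >= 10, cl(A union B) = E.
|cl(A union B)| = 13.

13


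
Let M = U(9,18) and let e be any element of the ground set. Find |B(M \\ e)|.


Deleting e from U(9,18) gives U(9,17) since n > r.
Bases of U(9,17) = C(17,9) = 24310.

24310


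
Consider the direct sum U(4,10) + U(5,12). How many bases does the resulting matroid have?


Bases of a direct sum M1 + M2: |B| = |B(M1)| * |B(M2)|.
|B(U(4,10))| = C(10,4) = 210.
|B(U(5,12))| = C(12,5) = 792.
Total bases = 210 * 792 = 166320.

166320


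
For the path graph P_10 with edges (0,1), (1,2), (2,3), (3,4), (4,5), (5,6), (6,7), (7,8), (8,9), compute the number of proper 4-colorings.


P(P_10, k) = k * (k-1)^(9).
P(4) = 4 * 3^9 = 4 * 19683 = 78732.

78732


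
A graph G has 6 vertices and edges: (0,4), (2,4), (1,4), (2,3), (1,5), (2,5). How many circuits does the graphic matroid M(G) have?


A circuit in a graphic matroid = edge set of a simple cycle.
G has 6 vertices and 6 edges.
Enumerating all minimal edge subsets forming cycles...
Total circuits found: 1.

1


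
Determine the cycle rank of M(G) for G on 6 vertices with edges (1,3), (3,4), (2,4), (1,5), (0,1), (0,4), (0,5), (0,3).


Cycle rank (nullity) = |E| - r(M) = |E| - (|V| - c).
|E| = 8, |V| = 6, c = 1.
Nullity = 8 - (6 - 1) = 8 - 5 = 3.

3


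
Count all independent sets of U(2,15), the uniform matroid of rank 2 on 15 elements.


Independent sets of U(2,15) are all subsets of size <= 2.
Count = C(15,0) + C(15,1) + C(15,2)
     = 1 + 15 + 105
     = 121.

121


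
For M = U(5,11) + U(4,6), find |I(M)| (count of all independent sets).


For a direct sum, |I(M1+M2)| = |I(M1)| * |I(M2)|.
|I(U(5,11))| = sum C(11,k) for k=0..5 = 1024.
|I(U(4,6))| = sum C(6,k) for k=0..4 = 57.
Total = 1024 * 57 = 58368.

58368


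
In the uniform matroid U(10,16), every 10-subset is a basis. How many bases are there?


Bases of U(10,16) are all 10-element subsets of the 16-element ground set.
Number of bases = C(16,10).
C(16,10) = 8008.

8008


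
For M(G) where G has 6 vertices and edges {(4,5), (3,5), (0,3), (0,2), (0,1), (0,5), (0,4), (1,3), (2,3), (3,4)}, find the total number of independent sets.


An independent set in a graphic matroid is an acyclic edge subset.
G has 6 vertices and 10 edges.
Enumerate all 2^10 = 1024 subsets, checking for acyclicity.
Total independent sets = 426.

426


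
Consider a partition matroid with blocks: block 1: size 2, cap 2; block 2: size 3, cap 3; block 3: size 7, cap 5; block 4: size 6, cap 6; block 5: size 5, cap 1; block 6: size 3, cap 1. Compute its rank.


Rank of a partition matroid = sum of min(|Si|, ci) for each block.
= min(2,2) + min(3,3) + min(7,5) + min(6,6) + min(5,1) + min(3,1)
= 2 + 3 + 5 + 6 + 1 + 1
= 18.

18


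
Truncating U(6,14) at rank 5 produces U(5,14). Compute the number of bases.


Truncating U(6,14) to rank 5 gives U(5,14).
Bases of U(5,14) are all 5-element subsets of 14 elements.
Number of bases = (14 choose 5) = 2002.

2002


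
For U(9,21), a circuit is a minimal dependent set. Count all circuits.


In U(9,21), circuits are the (10)-element subsets.
Any set of 10 elements is dependent, and removing any one element gives
an independent set of size 9, so it is a minimal dependent set.
Number of circuits = (21 choose 10) = 352716.

352716


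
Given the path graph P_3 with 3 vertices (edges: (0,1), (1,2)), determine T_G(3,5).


A path on 3 vertices is a tree with 2 edges.
T(x,y) = x^(2) for any tree.
T(3,5) = 3^2 = 9.

9


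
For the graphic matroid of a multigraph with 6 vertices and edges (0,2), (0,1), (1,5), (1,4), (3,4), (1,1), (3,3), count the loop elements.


In a graphic matroid, a loop is a self-loop edge (u,u) with rank 0.
Examining all 7 edges for self-loops...
Self-loops found: (1,1), (3,3)
Number of loops = 2.

2


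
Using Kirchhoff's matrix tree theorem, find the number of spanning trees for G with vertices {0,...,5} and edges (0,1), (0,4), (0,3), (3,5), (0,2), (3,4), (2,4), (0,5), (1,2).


By Kirchhoff's matrix tree theorem, the number of spanning trees equals
the determinant of any cofactor of the Laplacian matrix L.
G has 6 vertices and 9 edges.
Computing the (5 x 5) cofactor determinant gives 55.

55


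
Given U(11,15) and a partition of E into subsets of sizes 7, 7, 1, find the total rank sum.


r(Ai) = min(|Ai|, 11) for each part.
Sum = min(7,11) + min(7,11) + min(1,11)
    = 7 + 7 + 1
    = 15.

15


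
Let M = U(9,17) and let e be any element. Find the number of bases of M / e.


Contracting e from U(9,17) gives U(8,16).
Bases of U(8,16) = C(16,8) = 12870.

12870


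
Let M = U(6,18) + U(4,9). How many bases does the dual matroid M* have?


(M1+M2)* = M1* + M2*.
M1* = U(12,18), bases: C(18,12) = 18564.
M2* = U(5,9), bases: C(9,5) = 126.
|B(M*)| = 18564 * 126 = 2339064.

2339064


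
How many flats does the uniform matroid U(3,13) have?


Flats of U(3,13): every subset of size < 3 is a flat, plus E itself.
Count = C(13,0) + C(13,1) + C(13,2) + 1
     = 1 + 13 + 78 + 1
     = 93.

93


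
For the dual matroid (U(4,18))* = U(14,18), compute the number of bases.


The dual of U(r,n) is U(n-r, n) = U(14,18).
Bases of U(14,18) are all (14)-element subsets.
|B(M*)| = C(18,14) = 18! / (14! * 4!) = 3060.

3060


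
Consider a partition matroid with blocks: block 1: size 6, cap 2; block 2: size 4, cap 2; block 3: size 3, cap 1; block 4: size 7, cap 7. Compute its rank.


Rank of a partition matroid = sum of min(|Si|, ci) for each block.
= min(6,2) + min(4,2) + min(3,1) + min(7,7)
= 2 + 2 + 1 + 7
= 12.

12


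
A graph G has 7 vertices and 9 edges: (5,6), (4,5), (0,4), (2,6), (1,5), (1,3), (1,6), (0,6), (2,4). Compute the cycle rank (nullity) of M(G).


Cycle rank (nullity) = |E| - r(M) = |E| - (|V| - c).
|E| = 9, |V| = 7, c = 1.
Nullity = 9 - (7 - 1) = 9 - 6 = 3.

3


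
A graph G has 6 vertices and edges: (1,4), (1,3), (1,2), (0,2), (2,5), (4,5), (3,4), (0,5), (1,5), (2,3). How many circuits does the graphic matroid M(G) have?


A circuit in a graphic matroid = edge set of a simple cycle.
G has 6 vertices and 10 edges.
Enumerating all minimal edge subsets forming cycles...
Total circuits found: 21.

21


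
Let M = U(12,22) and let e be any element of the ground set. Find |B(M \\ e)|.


Deleting e from U(12,22) gives U(12,21) since n > r.
Bases of U(12,21) = (21 choose 12) = 293930.

293930


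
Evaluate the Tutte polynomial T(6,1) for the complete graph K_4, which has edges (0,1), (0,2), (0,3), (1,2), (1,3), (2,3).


T(K_4; x,y) = x^3 + 3x^2 + 4xy + 2x + y^3 + 3y^2 + 2y.
Substituting x=6, y=1:
= 216 + 108 + 24 + 12 + 1 + 3 + 2
= 366.

366


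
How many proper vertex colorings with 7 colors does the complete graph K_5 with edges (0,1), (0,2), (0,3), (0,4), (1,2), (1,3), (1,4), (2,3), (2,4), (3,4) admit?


P(K_5, k) = k(k-1)(k-2)...(k-4).
P(7) = (7) * (6) * (5) * (4) * (3) = 2520.

2520


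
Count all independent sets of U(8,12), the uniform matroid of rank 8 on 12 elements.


Independent sets of U(8,12) are all subsets of size <= 8.
Count = (12 choose 0) + (12 choose 1) + (12 choose 2) + (12 choose 3) + (12 choose 4) + (12 choose 5) + (12 choose 6) + (12 choose 7) + (12 choose 8)
     = 1 + 12 + 66 + 220 + 495 + 792 + 924 + 792 + 495
     = 3797.

3797


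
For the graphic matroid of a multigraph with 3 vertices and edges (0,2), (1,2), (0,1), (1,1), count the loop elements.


In a graphic matroid, a loop is a self-loop edge (u,u) with rank 0.
Examining all 4 edges for self-loops...
Self-loops found: (1,1)
Number of loops = 1.

1


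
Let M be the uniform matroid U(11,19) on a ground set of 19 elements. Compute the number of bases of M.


Bases of U(11,19) are all 11-element subsets of the 19-element ground set.
Number of bases = C(19,11).
C(19,11) = 75582.

75582


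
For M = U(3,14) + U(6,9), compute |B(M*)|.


(M1+M2)* = M1* + M2*.
M1* = U(11,14), bases: C(14,11) = 364.
M2* = U(3,9), bases: C(9,3) = 84.
|B(M*)| = 364 * 84 = 30576.

30576


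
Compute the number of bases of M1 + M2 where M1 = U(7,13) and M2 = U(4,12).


Bases of a direct sum M1 + M2: |B| = |B(M1)| * |B(M2)|.
|B(U(7,13))| = C(13,7) = 1716.
|B(U(4,12))| = C(12,4) = 495.
Total bases = 1716 * 495 = 849420.

849420


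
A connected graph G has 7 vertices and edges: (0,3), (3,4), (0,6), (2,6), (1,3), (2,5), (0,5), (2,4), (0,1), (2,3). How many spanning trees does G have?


By Kirchhoff's matrix tree theorem, the number of spanning trees equals
the determinant of any cofactor of the Laplacian matrix L.
G has 7 vertices and 10 edges.
Computing the (6 x 6) cofactor determinant gives 84.

84


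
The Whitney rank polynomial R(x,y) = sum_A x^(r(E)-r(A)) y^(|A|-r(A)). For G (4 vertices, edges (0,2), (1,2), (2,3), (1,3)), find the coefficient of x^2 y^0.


R(x,y) = sum over A in 2^E of x^(r(E)-r(A)) * y^(|A|-r(A)).
G has 4 vertices, 4 edges. r(E) = 3.
Enumerate all 2^4 = 16 subsets.
Count subsets with r(E)-r(A)=2 and |A|-r(A)=0: 4.

4


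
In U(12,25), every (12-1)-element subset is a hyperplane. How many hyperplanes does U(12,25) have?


Hyperplanes of U(12,25) are flats of rank 11.
In a uniform matroid, these are exactly the (11)-element subsets.
Count = C(25,11) = 25! / (11! * 14!) = 4457400.

4457400


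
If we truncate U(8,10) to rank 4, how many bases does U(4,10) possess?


Truncating U(8,10) to rank 4 gives U(4,10).
Bases of U(4,10) are all 4-element subsets of 10 elements.
Number of bases = C(10,4) = (10 * 9 * 8 * 7) / (1 * 2 * 3 * 4) = 210.

210


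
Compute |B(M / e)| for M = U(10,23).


Contracting e from U(10,23) gives U(9,22).
Bases of U(9,22) = (22 choose 9) = 497420.

497420


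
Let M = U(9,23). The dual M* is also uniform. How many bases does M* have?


The dual of U(r,n) is U(n-r, n) = U(14,23).
Bases of U(14,23) are all (14)-element subsets.
|B(M*)| = C(23,14) = 817190.

817190


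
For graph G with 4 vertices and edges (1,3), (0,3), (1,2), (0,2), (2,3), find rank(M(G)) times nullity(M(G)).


r(M) = |V| - c = 4 - 1 = 3.
nullity = |E| - r(M) = 5 - 3 = 2.
Product = 3 * 2 = 6.

6


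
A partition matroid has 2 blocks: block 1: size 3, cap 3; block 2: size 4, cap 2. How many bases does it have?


A basis picks exactly ci elements from block i.
Number of bases = product of C(|Si|, ci).
= C(3,3) * C(4,2)
= 1 * 6
= 6.

6


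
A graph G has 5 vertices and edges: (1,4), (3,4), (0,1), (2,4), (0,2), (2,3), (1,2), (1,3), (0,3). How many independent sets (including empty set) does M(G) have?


An independent set in a graphic matroid is an acyclic edge subset.
G has 5 vertices and 9 edges.
Enumerate all 2^9 = 512 subsets, checking for acyclicity.
Total independent sets = 198.

198


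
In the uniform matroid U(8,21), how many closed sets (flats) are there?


Flats of U(8,21): every subset of size < 8 is a flat, plus E itself.
Count = (21 choose 0) + (21 choose 1) + (21 choose 2) + (21 choose 3) + (21 choose 4) + (21 choose 5) + (21 choose 6) + (21 choose 7) + 1
     = 1 + 21 + 210 + 1330 + 5985 + 20349 + 54264 + 116280 + 1
     = 198441.

198441


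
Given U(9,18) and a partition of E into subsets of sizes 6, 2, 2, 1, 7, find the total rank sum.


r(Ai) = min(|Ai|, 9) for each part.
Sum = min(6,9) + min(2,9) + min(2,9) + min(1,9) + min(7,9)
    = 6 + 2 + 2 + 1 + 7
    = 18.

18


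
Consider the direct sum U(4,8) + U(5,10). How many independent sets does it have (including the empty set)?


For a direct sum, |I(M1+M2)| = |I(M1)| * |I(M2)|.
|I(U(4,8))| = sum C(8,k) for k=0..4 = 163.
|I(U(5,10))| = sum C(10,k) for k=0..5 = 638.
Total = 163 * 638 = 103994.

103994


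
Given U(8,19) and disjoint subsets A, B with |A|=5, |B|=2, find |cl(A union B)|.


|A union B| = 5 + 2 = 7 (disjoint).
In U(8,19), cl(S) = S if |S| < 8, else cl(S) = E.
Since 7 < 8, cl(A union B) = A union B.
|cl(A union B)| = 7.

7


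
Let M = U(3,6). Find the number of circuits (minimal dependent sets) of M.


In U(3,6), circuits are the (4)-element subsets.
Any set of 4 elements is dependent, and removing any one element gives
an independent set of size 3, so it is a minimal dependent set.
Number of circuits = (6 choose 4) = 15.

15


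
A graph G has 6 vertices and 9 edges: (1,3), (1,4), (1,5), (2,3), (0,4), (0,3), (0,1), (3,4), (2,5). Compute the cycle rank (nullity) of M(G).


Cycle rank (nullity) = |E| - r(M) = |E| - (|V| - c).
|E| = 9, |V| = 6, c = 1.
Nullity = 9 - (6 - 1) = 9 - 5 = 4.

4


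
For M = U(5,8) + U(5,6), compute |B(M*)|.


(M1+M2)* = M1* + M2*.
M1* = U(3,8), bases: C(8,3) = 56.
M2* = U(1,6), bases: C(6,1) = 6.
|B(M*)| = 56 * 6 = 336.

336


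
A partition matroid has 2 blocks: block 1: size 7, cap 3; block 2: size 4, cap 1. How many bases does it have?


A basis picks exactly ci elements from block i.
Number of bases = product of C(|Si|, ci).
= C(7,3) * C(4,1)
= 35 * 4
= 140.

140


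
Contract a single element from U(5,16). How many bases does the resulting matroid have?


Contracting e from U(5,16) gives U(4,15).
Bases of U(4,15) = C(15,4) = 15! / (4! * 11!) = 1365.

1365


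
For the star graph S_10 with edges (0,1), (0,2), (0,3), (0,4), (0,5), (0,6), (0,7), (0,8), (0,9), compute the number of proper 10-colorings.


P(tree, k) = k * (k-1)^(9) for any tree on 10 vertices.
P(10) = 10 * 9^9 = 10 * 387420489 = 3874204890.

3874204890


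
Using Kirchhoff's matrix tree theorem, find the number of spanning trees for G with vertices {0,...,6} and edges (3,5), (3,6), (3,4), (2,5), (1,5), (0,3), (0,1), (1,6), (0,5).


By Kirchhoff's matrix tree theorem, the number of spanning trees equals
the determinant of any cofactor of the Laplacian matrix L.
G has 7 vertices and 9 edges.
Computing the (6 x 6) cofactor determinant gives 24.

24


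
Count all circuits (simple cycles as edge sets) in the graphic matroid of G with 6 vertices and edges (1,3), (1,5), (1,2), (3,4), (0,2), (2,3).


A circuit in a graphic matroid = edge set of a simple cycle.
G has 6 vertices and 6 edges.
Enumerating all minimal edge subsets forming cycles...
Total circuits found: 1.

1


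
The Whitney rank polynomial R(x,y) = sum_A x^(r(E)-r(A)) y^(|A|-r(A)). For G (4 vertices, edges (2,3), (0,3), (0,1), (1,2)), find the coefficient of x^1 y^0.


R(x,y) = sum over A in 2^E of x^(r(E)-r(A)) * y^(|A|-r(A)).
G has 4 vertices, 4 edges. r(E) = 3.
Enumerate all 2^4 = 16 subsets.
Count subsets with r(E)-r(A)=1 and |A|-r(A)=0: 6.

6


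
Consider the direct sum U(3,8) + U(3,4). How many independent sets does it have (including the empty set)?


For a direct sum, |I(M1+M2)| = |I(M1)| * |I(M2)|.
|I(U(3,8))| = sum C(8,k) for k=0..3 = 93.
|I(U(3,4))| = sum C(4,k) for k=0..3 = 15.
Total = 93 * 15 = 1395.

1395


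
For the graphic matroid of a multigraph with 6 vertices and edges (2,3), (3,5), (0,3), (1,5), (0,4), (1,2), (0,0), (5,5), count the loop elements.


In a graphic matroid, a loop is a self-loop edge (u,u) with rank 0.
Examining all 8 edges for self-loops...
Self-loops found: (0,0), (5,5)
Number of loops = 2.

2


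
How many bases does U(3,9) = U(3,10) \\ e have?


Deleting e from U(3,10) gives U(3,9) since n > r.
Bases of U(3,9) = (9 choose 3) = 84.

84


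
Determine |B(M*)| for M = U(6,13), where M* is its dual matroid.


The dual of U(r,n) is U(n-r, n) = U(7,13).
Bases of U(7,13) are all (7)-element subsets.
|B(M*)| = (13 choose 7) = 1716.

1716


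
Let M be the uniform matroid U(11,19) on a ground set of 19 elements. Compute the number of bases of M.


Bases of U(11,19) are all 11-element subsets of the 19-element ground set.
Number of bases = C(19,11).
C(19,11) = 75582.

75582


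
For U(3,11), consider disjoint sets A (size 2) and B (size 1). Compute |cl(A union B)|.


|A union B| = 2 + 1 = 3 (disjoint).
In U(3,11), cl(S) = S if |S| < 3, else cl(S) = E.
Since 3 >= 3, cl(A union B) = E.
|cl(A union B)| = 11.

11


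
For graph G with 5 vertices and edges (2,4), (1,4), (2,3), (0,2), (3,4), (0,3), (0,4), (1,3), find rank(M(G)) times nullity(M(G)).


r(M) = |V| - c = 5 - 1 = 4.
nullity = |E| - r(M) = 8 - 4 = 4.
Product = 4 * 4 = 16.

16


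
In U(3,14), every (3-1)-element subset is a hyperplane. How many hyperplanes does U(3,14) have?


Hyperplanes of U(3,14) are flats of rank 2.
In a uniform matroid, these are exactly the (2)-element subsets.
Count = C(14,2) = (14 * 13) / (1 * 2) = 91.

91


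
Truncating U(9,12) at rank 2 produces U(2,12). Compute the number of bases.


Truncating U(9,12) to rank 2 gives U(2,12).
Bases of U(2,12) are all 2-element subsets of 12 elements.
Number of bases = (12 choose 2) = 66.

66


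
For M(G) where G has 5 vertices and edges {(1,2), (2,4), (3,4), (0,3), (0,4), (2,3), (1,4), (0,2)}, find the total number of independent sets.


An independent set in a graphic matroid is an acyclic edge subset.
G has 5 vertices and 8 edges.
Enumerate all 2^8 = 256 subsets, checking for acyclicity.
Total independent sets = 128.

128


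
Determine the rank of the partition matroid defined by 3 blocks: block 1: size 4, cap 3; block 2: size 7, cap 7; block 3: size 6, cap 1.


Rank of a partition matroid = sum of min(|Si|, ci) for each block.
= min(4,3) + min(7,7) + min(6,1)
= 3 + 7 + 1
= 11.

11


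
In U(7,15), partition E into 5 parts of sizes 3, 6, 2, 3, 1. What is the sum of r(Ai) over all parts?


r(Ai) = min(|Ai|, 7) for each part.
Sum = min(3,7) + min(6,7) + min(2,7) + min(3,7) + min(1,7)
    = 3 + 6 + 2 + 3 + 1
    = 15.

15


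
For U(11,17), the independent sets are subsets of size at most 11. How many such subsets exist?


Independent sets of U(11,17) are all subsets of size <= 11.
Count = (17 choose 0) + (17 choose 1) + (17 choose 2) + (17 choose 3) + (17 choose 4) + (17 choose 5) + (17 choose 6) + (17 choose 7) + (17 choose 8) + (17 choose 9) + (17 choose 10) + (17 choose 11)
     = 1 + 17 + 136 + 680 + 2380 + 6188 + 12376 + 19448 + 24310 + 24310 + 19448 + 12376
     = 121670.

121670


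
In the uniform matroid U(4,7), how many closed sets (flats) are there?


Flats of U(4,7): every subset of size < 4 is a flat, plus E itself.
Count = (7 choose 0) + (7 choose 1) + (7 choose 2) + (7 choose 3) + 1
     = 1 + 7 + 21 + 35 + 1
     = 65.

65


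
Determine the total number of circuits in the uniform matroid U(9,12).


In U(9,12), circuits are the (10)-element subsets.
Any set of 10 elements is dependent, and removing any one element gives
an independent set of size 9, so it is a minimal dependent set.
Number of circuits = C(12,10) = 12! / (10! * 2!) = 66.

66


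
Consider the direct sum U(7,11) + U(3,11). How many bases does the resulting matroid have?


Bases of a direct sum M1 + M2: |B| = |B(M1)| * |B(M2)|.
|B(U(7,11))| = C(11,7) = 330.
|B(U(3,11))| = C(11,3) = 165.
Total bases = 330 * 165 = 54450.

54450


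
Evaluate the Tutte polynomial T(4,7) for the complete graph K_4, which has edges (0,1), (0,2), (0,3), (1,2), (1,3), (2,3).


T(K_4; x,y) = x^3 + 3x^2 + 4xy + 2x + y^3 + 3y^2 + 2y.
Substituting x=4, y=7:
= 64 + 48 + 112 + 8 + 343 + 147 + 14
= 736.

736


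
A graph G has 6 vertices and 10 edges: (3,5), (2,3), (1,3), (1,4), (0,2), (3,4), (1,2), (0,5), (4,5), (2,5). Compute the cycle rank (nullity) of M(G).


Cycle rank (nullity) = |E| - r(M) = |E| - (|V| - c).
|E| = 10, |V| = 6, c = 1.
Nullity = 10 - (6 - 1) = 10 - 5 = 5.

5


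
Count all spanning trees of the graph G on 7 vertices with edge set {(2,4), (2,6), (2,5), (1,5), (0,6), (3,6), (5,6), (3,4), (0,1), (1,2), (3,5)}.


By Kirchhoff's matrix tree theorem, the number of spanning trees equals
the determinant of any cofactor of the Laplacian matrix L.
G has 7 vertices and 11 edges.
Computing the (6 x 6) cofactor determinant gives 176.

176


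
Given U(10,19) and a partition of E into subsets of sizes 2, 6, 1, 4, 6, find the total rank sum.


r(Ai) = min(|Ai|, 10) for each part.
Sum = min(2,10) + min(6,10) + min(1,10) + min(4,10) + min(6,10)
    = 2 + 6 + 1 + 4 + 6
    = 19.

19


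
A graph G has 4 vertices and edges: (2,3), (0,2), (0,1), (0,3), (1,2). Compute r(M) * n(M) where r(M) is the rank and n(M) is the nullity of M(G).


r(M) = |V| - c = 4 - 1 = 3.
nullity = |E| - r(M) = 5 - 3 = 2.
Product = 3 * 2 = 6.

6


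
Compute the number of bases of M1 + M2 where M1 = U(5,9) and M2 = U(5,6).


Bases of a direct sum M1 + M2: |B| = |B(M1)| * |B(M2)|.
|B(U(5,9))| = C(9,5) = 126.
|B(U(5,6))| = C(6,5) = 6.
Total bases = 126 * 6 = 756.

756


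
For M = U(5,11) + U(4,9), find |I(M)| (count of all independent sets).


For a direct sum, |I(M1+M2)| = |I(M1)| * |I(M2)|.
|I(U(5,11))| = sum C(11,k) for k=0..5 = 1024.
|I(U(4,9))| = sum C(9,k) for k=0..4 = 256.
Total = 1024 * 256 = 262144.

262144


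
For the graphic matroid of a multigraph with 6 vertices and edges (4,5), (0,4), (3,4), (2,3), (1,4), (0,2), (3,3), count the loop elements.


In a graphic matroid, a loop is a self-loop edge (u,u) with rank 0.
Examining all 7 edges for self-loops...
Self-loops found: (3,3)
Number of loops = 1.

1


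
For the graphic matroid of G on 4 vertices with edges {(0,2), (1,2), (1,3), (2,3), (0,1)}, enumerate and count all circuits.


A circuit in a graphic matroid = edge set of a simple cycle.
G has 4 vertices and 5 edges.
Enumerating all minimal edge subsets forming cycles...
Total circuits found: 3.

3


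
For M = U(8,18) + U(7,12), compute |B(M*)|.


(M1+M2)* = M1* + M2*.
M1* = U(10,18), bases: C(18,10) = 43758.
M2* = U(5,12), bases: C(12,5) = 792.
|B(M*)| = 43758 * 792 = 34656336.

34656336


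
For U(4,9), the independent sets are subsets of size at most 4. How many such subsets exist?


Independent sets of U(4,9) are all subsets of size <= 4.
Count = (9 choose 0) + (9 choose 1) + (9 choose 2) + (9 choose 3) + (9 choose 4)
     = 1 + 9 + 36 + 84 + 126
     = 256.

256


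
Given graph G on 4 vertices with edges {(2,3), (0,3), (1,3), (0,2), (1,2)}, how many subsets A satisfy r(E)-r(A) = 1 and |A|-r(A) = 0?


R(x,y) = sum over A in 2^E of x^(r(E)-r(A)) * y^(|A|-r(A)).
G has 4 vertices, 5 edges. r(E) = 3.
Enumerate all 2^5 = 32 subsets.
Count subsets with r(E)-r(A)=1 and |A|-r(A)=0: 10.

10


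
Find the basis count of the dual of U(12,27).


The dual of U(r,n) is U(n-r, n) = U(15,27).
Bases of U(15,27) are all (15)-element subsets.
|B(M*)| = (27 choose 15) = 17383860.

17383860


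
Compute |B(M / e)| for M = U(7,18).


Contracting e from U(7,18) gives U(6,17).
Bases of U(6,17) = C(17,6) = 17! / (6! * 11!) = 12376.

12376


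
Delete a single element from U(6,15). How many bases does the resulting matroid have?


Deleting e from U(6,15) gives U(6,14) since n > r.
Bases of U(6,14) = (14 choose 6) = 3003.

3003


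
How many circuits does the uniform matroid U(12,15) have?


In U(12,15), circuits are the (13)-element subsets.
Any set of 13 elements is dependent, and removing any one element gives
an independent set of size 12, so it is a minimal dependent set.
Number of circuits = (15 choose 13) = 105.

105


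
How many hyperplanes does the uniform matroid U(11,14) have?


Hyperplanes of U(11,14) are flats of rank 10.
In a uniform matroid, these are exactly the (10)-element subsets.
Count = (14 choose 10) = 1001.

1001


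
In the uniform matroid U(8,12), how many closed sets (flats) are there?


Flats of U(8,12): every subset of size < 8 is a flat, plus E itself.
Count = (12 choose 0) + (12 choose 1) + (12 choose 2) + (12 choose 3) + (12 choose 4) + (12 choose 5) + (12 choose 6) + (12 choose 7) + 1
     = 1 + 12 + 66 + 220 + 495 + 792 + 924 + 792 + 1
     = 3303.

3303


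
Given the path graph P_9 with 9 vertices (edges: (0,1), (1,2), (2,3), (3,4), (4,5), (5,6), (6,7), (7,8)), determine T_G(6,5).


A path on 9 vertices is a tree with 8 edges.
T(x,y) = x^(8) for any tree.
T(6,5) = 6^8 = 1679616.

1679616


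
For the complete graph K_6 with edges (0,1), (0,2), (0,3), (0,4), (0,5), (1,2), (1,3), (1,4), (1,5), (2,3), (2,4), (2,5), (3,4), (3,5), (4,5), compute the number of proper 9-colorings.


P(K_6, k) = k(k-1)(k-2)...(k-5).
P(9) = (9) * (8) * (7) * (6) * (5) * (4) = 60480.

60480


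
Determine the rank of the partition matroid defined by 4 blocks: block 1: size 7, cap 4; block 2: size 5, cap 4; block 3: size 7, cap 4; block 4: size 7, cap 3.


Rank of a partition matroid = sum of min(|Si|, ci) for each block.
= min(7,4) + min(5,4) + min(7,4) + min(7,3)
= 4 + 4 + 4 + 3
= 15.

15


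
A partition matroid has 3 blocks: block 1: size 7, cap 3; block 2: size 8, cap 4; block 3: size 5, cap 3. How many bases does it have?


A basis picks exactly ci elements from block i.
Number of bases = product of C(|Si|, ci).
= C(7,3) * C(8,4) * C(5,3)
= 35 * 70 * 10
= 24500.

24500


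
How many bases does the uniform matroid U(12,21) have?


Bases of U(12,21) are all 12-element subsets of the 21-element ground set.
Number of bases = C(21,12).
(21 choose 12) = 293930.

293930


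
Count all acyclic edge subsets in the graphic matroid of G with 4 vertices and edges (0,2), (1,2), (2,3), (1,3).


An independent set in a graphic matroid is an acyclic edge subset.
G has 4 vertices and 4 edges.
Enumerate all 2^4 = 16 subsets, checking for acyclicity.
Total independent sets = 14.

14


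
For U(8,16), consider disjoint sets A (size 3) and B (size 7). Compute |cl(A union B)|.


|A union B| = 3 + 7 = 10 (disjoint).
In U(8,16), cl(S) = S if |S| < 8, else cl(S) = E.
Since 10 >= 8, cl(A union B) = E.
|cl(A union B)| = 16.

16


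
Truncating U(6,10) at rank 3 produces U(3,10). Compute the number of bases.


Truncating U(6,10) to rank 3 gives U(3,10).
Bases of U(3,10) are all 3-element subsets of 10 elements.
Number of bases = (10 choose 3) = 120.

120


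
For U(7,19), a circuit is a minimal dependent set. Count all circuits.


In U(7,19), circuits are the (8)-element subsets.
Any set of 8 elements is dependent, and removing any one element gives
an independent set of size 7, so it is a minimal dependent set.
Number of circuits = C(19,8) = 19! / (8! * 11!) = 75582.

75582


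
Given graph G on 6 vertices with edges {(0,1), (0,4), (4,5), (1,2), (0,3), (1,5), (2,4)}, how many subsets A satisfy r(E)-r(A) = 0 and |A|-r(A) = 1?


R(x,y) = sum over A in 2^E of x^(r(E)-r(A)) * y^(|A|-r(A)).
G has 6 vertices, 7 edges. r(E) = 5.
Enumerate all 2^7 = 128 subsets.
Count subsets with r(E)-r(A)=0 and |A|-r(A)=1: 6.

6


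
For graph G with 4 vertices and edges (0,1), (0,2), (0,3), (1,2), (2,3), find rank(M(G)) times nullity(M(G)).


r(M) = |V| - c = 4 - 1 = 3.
nullity = |E| - r(M) = 5 - 3 = 2.
Product = 3 * 2 = 6.

6


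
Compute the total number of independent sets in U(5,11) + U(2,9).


For a direct sum, |I(M1+M2)| = |I(M1)| * |I(M2)|.
|I(U(5,11))| = sum C(11,k) for k=0..5 = 1024.
|I(U(2,9))| = sum C(9,k) for k=0..2 = 46.
Total = 1024 * 46 = 47104.

47104


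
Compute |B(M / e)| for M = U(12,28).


Contracting e from U(12,28) gives U(11,27).
Bases of U(11,27) = C(27,11) = 13037895.

13037895


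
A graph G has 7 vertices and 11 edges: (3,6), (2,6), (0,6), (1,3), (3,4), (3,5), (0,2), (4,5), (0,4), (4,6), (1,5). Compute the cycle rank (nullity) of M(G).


Cycle rank (nullity) = |E| - r(M) = |E| - (|V| - c).
|E| = 11, |V| = 7, c = 1.
Nullity = 11 - (7 - 1) = 11 - 6 = 5.

5


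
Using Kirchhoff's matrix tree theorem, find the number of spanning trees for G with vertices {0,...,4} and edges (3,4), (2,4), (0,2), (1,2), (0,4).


By Kirchhoff's matrix tree theorem, the number of spanning trees equals
the determinant of any cofactor of the Laplacian matrix L.
G has 5 vertices and 5 edges.
Computing the (4 x 4) cofactor determinant gives 3.

3


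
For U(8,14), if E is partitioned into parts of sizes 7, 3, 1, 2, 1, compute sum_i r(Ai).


r(Ai) = min(|Ai|, 8) for each part.
Sum = min(7,8) + min(3,8) + min(1,8) + min(2,8) + min(1,8)
    = 7 + 3 + 1 + 2 + 1
    = 14.

14


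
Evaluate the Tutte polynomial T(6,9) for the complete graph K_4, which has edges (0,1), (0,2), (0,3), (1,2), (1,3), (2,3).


T(K_4; x,y) = x^3 + 3x^2 + 4xy + 2x + y^3 + 3y^2 + 2y.
Substituting x=6, y=9:
= 216 + 108 + 216 + 12 + 729 + 243 + 18
= 1542.

1542


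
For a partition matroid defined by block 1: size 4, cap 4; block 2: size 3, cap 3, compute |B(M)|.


A basis picks exactly ci elements from block i.
Number of bases = product of C(|Si|, ci).
= C(4,4) * C(3,3)
= 1 * 1
= 1.

1


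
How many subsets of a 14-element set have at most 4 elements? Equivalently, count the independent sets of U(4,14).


Independent sets of U(4,14) are all subsets of size <= 4.
Count = (14 choose 0) + (14 choose 1) + (14 choose 2) + (14 choose 3) + (14 choose 4)
     = 1 + 14 + 91 + 364 + 1001
     = 1471.

1471


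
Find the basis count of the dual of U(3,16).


The dual of U(r,n) is U(n-r, n) = U(13,16).
Bases of U(13,16) are all (13)-element subsets.
|B(M*)| = (16 choose 13) = 560.

560


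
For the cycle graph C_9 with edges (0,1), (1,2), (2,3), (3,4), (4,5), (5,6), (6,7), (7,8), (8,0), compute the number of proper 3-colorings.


P(C_9, k) = (k-1)^9 + (-1)^9*(k-1).
P(3) = (2)^9 - 2
= 512 - 2 = 510.

510


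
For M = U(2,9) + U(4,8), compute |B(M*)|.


(M1+M2)* = M1* + M2*.
M1* = U(7,9), bases: C(9,7) = 36.
M2* = U(4,8), bases: C(8,4) = 70.
|B(M*)| = 36 * 70 = 2520.

2520


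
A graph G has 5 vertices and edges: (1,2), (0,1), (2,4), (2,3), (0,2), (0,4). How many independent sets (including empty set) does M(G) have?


An independent set in a graphic matroid is an acyclic edge subset.
G has 5 vertices and 6 edges.
Enumerate all 2^6 = 64 subsets, checking for acyclicity.
Total independent sets = 48.

48


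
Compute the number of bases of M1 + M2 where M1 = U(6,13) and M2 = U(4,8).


Bases of a direct sum M1 + M2: |B| = |B(M1)| * |B(M2)|.
|B(U(6,13))| = C(13,6) = 1716.
|B(U(4,8))| = C(8,4) = 70.
Total bases = 1716 * 70 = 120120.

120120


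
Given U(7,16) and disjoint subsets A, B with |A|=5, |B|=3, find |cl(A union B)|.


|A union B| = 5 + 3 = 8 (disjoint).
In U(7,16), cl(S) = S if |S| < 7, else cl(S) = E.
Since 8 >= 7, cl(A union B) = E.
|cl(A union B)| = 16.

16


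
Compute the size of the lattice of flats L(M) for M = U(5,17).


Flats of U(5,17): every subset of size < 5 is a flat, plus E itself.
Count = C(17,0) + C(17,1) + C(17,2) + C(17,3) + C(17,4) + 1
     = 1 + 17 + 136 + 680 + 2380 + 1
     = 3215.

3215


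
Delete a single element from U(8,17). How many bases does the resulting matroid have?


Deleting e from U(8,17) gives U(8,16) since n > r.
Bases of U(8,16) = C(16,8) = 16! / (8! * 8!) = 12870.

12870
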